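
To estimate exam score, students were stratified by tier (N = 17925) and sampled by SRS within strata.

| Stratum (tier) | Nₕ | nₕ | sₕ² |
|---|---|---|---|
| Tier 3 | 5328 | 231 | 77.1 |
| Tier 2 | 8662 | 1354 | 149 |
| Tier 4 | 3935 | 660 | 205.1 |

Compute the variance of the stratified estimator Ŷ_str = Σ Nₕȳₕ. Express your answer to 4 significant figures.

Var(Ŷ_str) = Σₕ Nₕ²(1 − fₕ)sₕ²/nₕ.
Tier 3: 5328²·(1 − 231/5328)·77.1/231 = 9.0640282 × 10^6.
Tier 2: 8662²·(1 − 1354/8662)·149/1354 = 6.9660137 × 10^6.
Tier 4: 3935²·(1 − 660/3935)·205.1/660 = 4.0047717 × 10^6.
Sum = 2.0034814 × 10^7.

2.003 × 10^7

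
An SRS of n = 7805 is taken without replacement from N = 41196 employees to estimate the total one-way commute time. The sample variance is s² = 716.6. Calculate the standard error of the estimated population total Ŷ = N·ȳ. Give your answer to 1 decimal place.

11238.1

Var(Ŷ) = N²·Var(ȳ) = N²·(1 − n/N)·s²/n.
f = 7805/41196 = 0.18946014; Var(ȳ) = 0.81053986·716.6/7805 = 0.074418048.
Var(Ŷ) = 41196² · 0.074418048 = 1.2629564 × 10^8.
SE(Ŷ) = √(1.2629564 × 10^8) = 11238.1.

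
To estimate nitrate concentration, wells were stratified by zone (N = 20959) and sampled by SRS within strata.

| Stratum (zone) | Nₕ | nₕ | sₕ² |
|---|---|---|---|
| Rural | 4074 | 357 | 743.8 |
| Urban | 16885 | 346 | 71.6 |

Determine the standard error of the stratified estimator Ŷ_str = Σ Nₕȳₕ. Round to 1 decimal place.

Var(Ŷ_str) = Σₕ Nₕ²(1 − fₕ)sₕ²/nₕ.
Rural: 4074²·(1 − 357/4074)·743.8/357 = 3.1550158 × 10^7.
Urban: 16885²·(1 − 346/16885)·71.6/346 = 5.7789274 × 10^7.
Sum = 8.9339432 × 10^7.
SE = √(8.9339432 × 10^7) = 9452.0.

9452.0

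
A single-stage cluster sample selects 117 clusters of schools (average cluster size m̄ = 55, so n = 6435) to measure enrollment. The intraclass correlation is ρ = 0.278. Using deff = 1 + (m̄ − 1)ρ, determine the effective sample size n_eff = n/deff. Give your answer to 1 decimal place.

deff = 1 + (55 − 1)·0.278 = 1 + 15.012 = 16.012.
n_eff = 6435 / 16.012 = 401.9.

401.9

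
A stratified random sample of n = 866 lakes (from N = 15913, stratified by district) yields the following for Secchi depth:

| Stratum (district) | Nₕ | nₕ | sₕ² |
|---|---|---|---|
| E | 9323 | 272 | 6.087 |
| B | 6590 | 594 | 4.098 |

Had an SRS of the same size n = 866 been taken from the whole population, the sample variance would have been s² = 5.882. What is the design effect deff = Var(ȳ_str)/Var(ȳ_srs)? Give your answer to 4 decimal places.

1.3287

Var(ȳ_str) = Σ Wₕ²(1−fₕ)sₕ²/nₕ with Wₕ = Nₕ/15913:
  E: (9323/15913)²·(1−272/9323)·6.087/272 = 0.0074573156
  B: (6590/15913)²·(1−594/6590)·4.098/594 = 0.0010765357
  → Var(ȳ_str) = 0.0085338513.
Var(ȳ_srs) = (1 − 866/15913)·5.882/866 = 0.0064225129.
deff = 0.0085338513 / 0.0064225129 = 1.3287.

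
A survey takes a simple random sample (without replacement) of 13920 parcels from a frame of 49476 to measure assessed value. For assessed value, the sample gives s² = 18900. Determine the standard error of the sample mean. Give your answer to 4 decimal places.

Under SRS without replacement, Var(ȳ) = (1 − f)·s²/n with f = n/N = 13920/49476 = 0.28134853.
Var(ȳ) = (1 − 0.28134853)·18900/13920 = 0.71865147·1.3577586 = 0.97575523.
SE(ȳ) = √(0.97575523) = 0.9878.

0.9878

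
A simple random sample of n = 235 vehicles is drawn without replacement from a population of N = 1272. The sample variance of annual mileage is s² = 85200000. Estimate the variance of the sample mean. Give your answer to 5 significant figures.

295570

Under SRS without replacement, Var(ȳ) = (1 − f)·s²/n with f = n/N = 235/1272 = 0.18474843.
Var(ȳ) = (1 − 0.18474843)·85200000/235 = 0.81525157·362553.19 = 295572.06.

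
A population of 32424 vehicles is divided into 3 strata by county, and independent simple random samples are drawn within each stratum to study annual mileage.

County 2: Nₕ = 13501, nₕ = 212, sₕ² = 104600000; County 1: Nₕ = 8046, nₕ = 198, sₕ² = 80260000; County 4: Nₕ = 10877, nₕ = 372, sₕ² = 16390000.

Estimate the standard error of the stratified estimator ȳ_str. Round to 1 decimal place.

336.7

Var(ȳ_str) = Σₕ Wₕ²(1 − fₕ)sₕ²/nₕ with Wₕ = Nₕ/N, N = 32424.
County 2: Wₕ = 0.41638909; term = 0.41638909²·(1 − 0.01570254)·104600000/212 = 84201.704.
County 1: Wₕ = 0.24814952; term = 0.24814952²·(1 − 0.02460850)·80260000/198 = 24346.683.
County 4: Wₕ = 0.33546139; term = 0.33546139²·(1 − 0.03420061)·16390000/372 = 4788.594.
Sum = 113336.98.
SE = √(113336.98) = 336.7.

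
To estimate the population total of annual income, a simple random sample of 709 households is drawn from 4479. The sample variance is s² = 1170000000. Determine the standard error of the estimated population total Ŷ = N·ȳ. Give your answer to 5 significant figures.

5.2787 × 10^6

Var(Ŷ) = N²·Var(ȳ) = N²·(1 − n/N)·s²/n.
f = 709/4479 = 0.15829426; Var(ȳ) = 0.84170574·1170000000/709 = 1.3889925 × 10^6.
Var(Ŷ) = 4479² · (1.3889925 × 10^6) = 2.7865191 × 10^13.
SE(Ŷ) = √(2.7865191 × 10^13) = 5.2787 × 10^6.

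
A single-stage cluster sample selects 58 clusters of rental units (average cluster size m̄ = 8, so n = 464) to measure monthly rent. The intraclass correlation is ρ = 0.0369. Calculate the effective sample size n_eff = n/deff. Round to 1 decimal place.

deff = 1 + (8 − 1)·0.0369 = 1 + 0.2583 = 1.2583.
n_eff = 464 / 1.2583 = 368.8.

368.8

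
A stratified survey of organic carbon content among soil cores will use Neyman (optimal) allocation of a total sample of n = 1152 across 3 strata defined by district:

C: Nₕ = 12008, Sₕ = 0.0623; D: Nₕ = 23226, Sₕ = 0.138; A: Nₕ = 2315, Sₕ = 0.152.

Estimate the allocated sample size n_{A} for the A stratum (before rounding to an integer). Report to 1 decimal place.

94.2

Neyman allocation: nₕ = n·NₕSₕ / Σⱼ NⱼSⱼ.
Σ NⱼSⱼ = 12008·0.0623 + 23226·0.138 + 2315·0.152 = 4305.1664.
n_{A} = 1152·2315·0.152 / 4305.1664 = 94.2.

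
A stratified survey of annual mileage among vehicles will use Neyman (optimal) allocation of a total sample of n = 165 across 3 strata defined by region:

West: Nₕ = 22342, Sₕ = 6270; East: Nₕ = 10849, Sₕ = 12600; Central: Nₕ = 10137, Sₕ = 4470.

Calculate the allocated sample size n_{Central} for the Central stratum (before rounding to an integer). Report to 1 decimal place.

23.2

Neyman allocation: nₕ = n·NₕSₕ / Σⱼ NⱼSⱼ.
Σ NⱼSⱼ = 22342·6270 + 10849·12600 + 10137·4470 = 3.2209413 × 10^8.
n_{Central} = 165·10137·4470 / (3.2209413 × 10^8) = 23.2.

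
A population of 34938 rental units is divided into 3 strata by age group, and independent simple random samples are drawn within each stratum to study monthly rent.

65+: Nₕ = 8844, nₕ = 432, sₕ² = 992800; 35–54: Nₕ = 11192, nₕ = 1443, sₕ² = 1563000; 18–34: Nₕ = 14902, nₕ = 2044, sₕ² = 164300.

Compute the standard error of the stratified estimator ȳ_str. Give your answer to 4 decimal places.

15.7957

Var(ȳ_str) = Σₕ Wₕ²(1 − fₕ)sₕ²/nₕ with Wₕ = Nₕ/N, N = 34938.
65+: Wₕ = 0.25313412; term = 0.25313412²·(1 − 0.04884668)·992800/432 = 140.0651.
35–54: Wₕ = 0.32033889; term = 0.32033889²·(1 − 0.12893138)·1563000/1443 = 96.819835.
18–34: Wₕ = 0.42652699; term = 0.42652699²·(1 − 0.13716280)·164300/2044 = 12.617653.
Sum = 249.50259.
SE = √(249.50259) = 15.7957.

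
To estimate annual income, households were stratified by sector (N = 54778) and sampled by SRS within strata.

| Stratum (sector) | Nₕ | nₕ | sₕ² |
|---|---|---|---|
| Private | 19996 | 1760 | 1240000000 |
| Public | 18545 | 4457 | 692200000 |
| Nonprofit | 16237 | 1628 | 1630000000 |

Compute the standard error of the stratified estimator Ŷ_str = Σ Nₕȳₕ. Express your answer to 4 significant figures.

2.313 × 10^7

Var(Ŷ_str) = Σₕ Nₕ²(1 − fₕ)sₕ²/nₕ.
Private: 19996²·(1 − 1760/19996)·1240000000/1760 = 2.5691043 × 10^14.
Public: 18545²·(1 − 4457/18545)·692200000/4457 = 4.0575618 × 10^13.
Nonprofit: 16237²·(1 − 1628/16237)·1630000000/1628 = 2.3749774 × 10^14.
Sum = 5.3498379 × 10^14.
SE = √(5.3498379 × 10^14) = 2.313 × 10^7.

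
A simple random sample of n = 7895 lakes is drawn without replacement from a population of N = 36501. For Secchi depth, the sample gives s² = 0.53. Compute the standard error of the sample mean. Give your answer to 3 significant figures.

0.00725

Under SRS without replacement, Var(ȳ) = (1 − f)·s²/n with f = n/N = 7895/36501 = 0.21629544.
Var(ȳ) = (1 − 0.21629544)·0.53/7895 = 0.78370456·6.7131096 × 10^-5 = 5.2610945 × 10^-5.
SE(ȳ) = √(5.2610945 × 10^-5) = 0.00725.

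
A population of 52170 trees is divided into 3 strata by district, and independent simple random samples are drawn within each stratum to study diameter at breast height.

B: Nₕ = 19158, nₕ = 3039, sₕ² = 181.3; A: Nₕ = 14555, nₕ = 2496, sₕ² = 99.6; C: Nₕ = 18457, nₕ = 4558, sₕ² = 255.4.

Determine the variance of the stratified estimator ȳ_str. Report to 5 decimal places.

0.01462

Var(ȳ_str) = Σₕ Wₕ²(1 − fₕ)sₕ²/nₕ with Wₕ = Nₕ/N, N = 52170.
B: Wₕ = 0.36722254; term = 0.36722254²·(1 − 0.15862825)·181.3/3039 = 0.0067688314.
A: Wₕ = 0.27899176; term = 0.27899176²·(1 − 0.17148746)·99.6/2496 = 0.0025733366.
C: Wₕ = 0.35378570; term = 0.35378570²·(1 − 0.24695238)·255.4/4558 = 0.0052814061.
Sum = 0.014623574.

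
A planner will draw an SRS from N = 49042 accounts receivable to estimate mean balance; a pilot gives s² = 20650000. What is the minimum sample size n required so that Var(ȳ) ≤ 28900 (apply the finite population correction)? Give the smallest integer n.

705

Without fpc, n₀ = s²/D = 20650000/28900 = 714.5329.
With fpc, (1 − n/N)·s²/n ≤ D requires n ≥ n₀/(1 + n₀/N) = 714.5329/(1 + 714.5329/49042) = 704.2718.
Rounding up, n = 705.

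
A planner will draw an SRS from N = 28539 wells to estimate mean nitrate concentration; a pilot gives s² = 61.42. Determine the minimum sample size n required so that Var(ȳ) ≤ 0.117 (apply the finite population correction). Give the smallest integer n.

516

Without fpc, n₀ = s²/D = 61.42/0.117 = 524.9573.
With fpc, (1 − n/N)·s²/n ≤ D requires n ≥ n₀/(1 + n₀/N) = 524.9573/(1 + 524.9573/28539) = 515.4754.
Rounding up, n = 516.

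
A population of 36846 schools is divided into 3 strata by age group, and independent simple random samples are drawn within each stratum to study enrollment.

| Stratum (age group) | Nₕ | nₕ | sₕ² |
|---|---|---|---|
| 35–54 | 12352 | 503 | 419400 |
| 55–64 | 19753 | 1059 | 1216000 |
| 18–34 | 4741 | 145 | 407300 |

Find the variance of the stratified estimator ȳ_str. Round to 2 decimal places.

Var(ȳ_str) = Σₕ Wₕ²(1 − fₕ)sₕ²/nₕ with Wₕ = Nₕ/N, N = 36846.
35–54: Wₕ = 0.33523313; term = 0.33523313²·(1 − 0.04072215)·419400/503 = 89.887381.
55–64: Wₕ = 0.53609618; term = 0.53609618²·(1 − 0.05361211)·1216000/1059 = 312.31455.
18–34: Wₕ = 0.12867068; term = 0.12867068²·(1 − 0.03058426)·407300/145 = 45.083299.
Sum = 447.28523.

447.29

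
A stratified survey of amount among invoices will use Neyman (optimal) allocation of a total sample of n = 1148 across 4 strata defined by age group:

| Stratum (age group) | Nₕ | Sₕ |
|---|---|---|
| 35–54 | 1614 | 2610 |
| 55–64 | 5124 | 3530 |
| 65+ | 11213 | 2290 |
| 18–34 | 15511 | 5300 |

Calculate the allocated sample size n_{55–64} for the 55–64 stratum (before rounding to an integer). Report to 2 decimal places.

Neyman allocation: nₕ = n·NₕSₕ / Σⱼ NⱼSⱼ.
Σ NⱼSⱼ = 1614·2610 + 5124·3530 + 11213·2290 + 15511·5300 = 1.3018633 × 10^8.
n_{55–64} = 1148·5124·3530 / (1.3018633 × 10^8) = 159.50.

159.50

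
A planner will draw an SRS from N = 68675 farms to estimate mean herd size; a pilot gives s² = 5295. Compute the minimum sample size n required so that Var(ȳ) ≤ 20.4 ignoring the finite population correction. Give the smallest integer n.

260

Without fpc, n₀ = s²/D = 5295/20.4 = 259.5588.
Rounding up, n = 260.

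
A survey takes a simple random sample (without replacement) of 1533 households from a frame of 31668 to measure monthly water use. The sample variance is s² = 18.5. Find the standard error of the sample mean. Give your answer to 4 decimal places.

Under SRS without replacement, Var(ȳ) = (1 − f)·s²/n with f = n/N = 1533/31668 = 0.04840849.
Var(ȳ) = (1 − 0.04840849)·18.5/1533 = 0.95159151·0.012067841 = 0.011483655.
SE(ȳ) = √(0.011483655) = 0.1072.

0.1072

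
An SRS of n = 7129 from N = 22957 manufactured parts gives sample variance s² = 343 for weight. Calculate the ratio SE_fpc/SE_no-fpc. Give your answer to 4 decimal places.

f = n/N = 7129/22957 = 0.31053709.
SE_no-fpc = √(s²/n) = 0.21934753; SE_fpc = √((1−f)s²/n) = 0.18213282.
Ratio = √(1−f) = 0.83033903.

0.8303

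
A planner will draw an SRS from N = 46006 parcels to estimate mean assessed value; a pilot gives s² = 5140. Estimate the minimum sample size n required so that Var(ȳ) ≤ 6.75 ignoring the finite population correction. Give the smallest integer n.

762

Without fpc, n₀ = s²/D = 5140/6.75 = 761.4815.
Rounding up, n = 762.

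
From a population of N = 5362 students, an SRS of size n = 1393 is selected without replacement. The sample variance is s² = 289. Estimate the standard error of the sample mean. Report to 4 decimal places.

0.3919

Under SRS without replacement, Var(ȳ) = (1 − f)·s²/n with f = n/N = 1393/5362 = 0.25979112.
Var(ȳ) = (1 − 0.25979112)·289/1393 = 0.74020888·0.2074659 = 0.1535681.
SE(ȳ) = √(0.1535681) = 0.3919.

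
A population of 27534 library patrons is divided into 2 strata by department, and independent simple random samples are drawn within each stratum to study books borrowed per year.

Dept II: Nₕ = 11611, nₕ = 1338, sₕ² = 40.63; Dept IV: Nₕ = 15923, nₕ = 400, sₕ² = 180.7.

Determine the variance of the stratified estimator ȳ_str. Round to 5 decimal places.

Var(ȳ_str) = Σₕ Wₕ²(1 − fₕ)sₕ²/nₕ with Wₕ = Nₕ/N, N = 27534.
Dept II: Wₕ = 0.42169681; term = 0.42169681²·(1 − 0.11523555)·40.63/1338 = 0.0047777014.
Dept IV: Wₕ = 0.57830319; term = 0.57830319²·(1 − 0.02512089)·180.7/400 = 0.14728554.
Sum = 0.15206324.

0.15206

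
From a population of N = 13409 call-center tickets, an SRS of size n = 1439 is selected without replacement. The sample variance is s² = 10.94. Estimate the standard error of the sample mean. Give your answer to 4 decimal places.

Under SRS without replacement, Var(ȳ) = (1 − f)·s²/n with f = n/N = 1439/13409 = 0.10731598.
Var(ȳ) = (1 − 0.10731598)·10.94/1439 = 0.89268402·0.0076025017 = 0.0067866318.
SE(ȳ) = √(0.0067866318) = 0.0824.

0.0824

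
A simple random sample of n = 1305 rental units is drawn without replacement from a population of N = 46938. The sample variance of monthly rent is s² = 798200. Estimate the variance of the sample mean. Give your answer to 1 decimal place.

Under SRS without replacement, Var(ȳ) = (1 − f)·s²/n with f = n/N = 1305/46938 = 0.02780263.
Var(ȳ) = (1 − 0.02780263)·798200/1305 = 0.97219737·611.64751 = 594.6421.

594.6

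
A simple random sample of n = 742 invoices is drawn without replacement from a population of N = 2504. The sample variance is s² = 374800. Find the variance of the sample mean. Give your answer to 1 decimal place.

Under SRS without replacement, Var(ȳ) = (1 − f)·s²/n with f = n/N = 742/2504 = 0.29632588.
Var(ȳ) = (1 − 0.29632588)·374800/742 = 0.70367412·505.12129 = 355.44078.

355.4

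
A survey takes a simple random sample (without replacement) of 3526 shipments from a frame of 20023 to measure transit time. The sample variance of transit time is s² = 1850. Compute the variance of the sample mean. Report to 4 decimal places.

Under SRS without replacement, Var(ȳ) = (1 − f)·s²/n with f = n/N = 3526/20023 = 0.17609749.
Var(ȳ) = (1 − 0.17609749)·1850/3526 = 0.82390251·0.52467385 = 0.4322801.

0.4323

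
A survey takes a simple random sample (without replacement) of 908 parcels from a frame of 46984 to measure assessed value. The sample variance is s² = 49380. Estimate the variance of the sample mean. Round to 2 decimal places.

Under SRS without replacement, Var(ȳ) = (1 − f)·s²/n with f = n/N = 908/46984 = 0.01932573.
Var(ȳ) = (1 − 0.01932573)·49380/908 = 0.98067427·54.38326 = 53.332264.

53.33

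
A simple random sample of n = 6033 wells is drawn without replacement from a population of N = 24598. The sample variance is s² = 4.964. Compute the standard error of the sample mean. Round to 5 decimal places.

0.02492

Under SRS without replacement, Var(ȳ) = (1 − f)·s²/n with f = n/N = 6033/24598 = 0.24526384.
Var(ȳ) = (1 − 0.24526384)·4.964/6033 = 0.75473616·8.2280789 × 10^-4 = 6.2100287 × 10^-4.
SE(ȳ) = √(6.2100287 × 10^-4) = 0.02492.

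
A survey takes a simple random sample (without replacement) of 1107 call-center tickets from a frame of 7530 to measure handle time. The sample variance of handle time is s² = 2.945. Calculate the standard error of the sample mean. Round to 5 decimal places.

Under SRS without replacement, Var(ȳ) = (1 − f)·s²/n with f = n/N = 1107/7530 = 0.14701195.
Var(ȳ) = (1 − 0.14701195)·2.945/1107 = 0.85298805·0.0026603433 = 0.002269241.
SE(ȳ) = √(0.002269241) = 0.04764.

0.04764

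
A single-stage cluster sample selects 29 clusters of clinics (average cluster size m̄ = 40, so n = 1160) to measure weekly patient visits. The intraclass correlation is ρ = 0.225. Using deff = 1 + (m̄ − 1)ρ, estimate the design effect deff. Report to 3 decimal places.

deff = 1 + (40 − 1)·0.225 = 1 + 8.775 = 9.775.

9.775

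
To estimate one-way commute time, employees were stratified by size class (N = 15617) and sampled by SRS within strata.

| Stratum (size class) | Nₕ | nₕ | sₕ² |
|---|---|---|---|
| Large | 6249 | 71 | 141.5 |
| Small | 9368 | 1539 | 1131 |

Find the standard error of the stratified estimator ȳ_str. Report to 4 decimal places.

Var(ȳ_str) = Σₕ Wₕ²(1 − fₕ)sₕ²/nₕ with Wₕ = Nₕ/N, N = 15617.
Large: Wₕ = 0.40014087; term = 0.40014087²·(1 − 0.01136182)·141.5/71 = 0.31547235.
Small: Wₕ = 0.59985913; term = 0.59985913²·(1 − 0.16428266)·1131/1539 = 0.22099474.
Sum = 0.53646709.
SE = √(0.53646709) = 0.7324.

0.7324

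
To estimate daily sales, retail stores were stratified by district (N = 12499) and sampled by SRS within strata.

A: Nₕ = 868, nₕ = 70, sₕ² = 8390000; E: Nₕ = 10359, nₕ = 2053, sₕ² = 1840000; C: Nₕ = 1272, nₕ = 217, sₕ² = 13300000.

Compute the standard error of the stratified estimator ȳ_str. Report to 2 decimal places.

39.39

Var(ȳ_str) = Σₕ Wₕ²(1 − fₕ)sₕ²/nₕ with Wₕ = Nₕ/N, N = 12499.
A: Wₕ = 0.06944556; term = 0.06944556²·(1 − 0.08064516)·8390000/70 = 531.41768.
E: Wₕ = 0.82878630; term = 0.82878630²·(1 − 0.19818515)·1840000/2053 = 493.61471.
C: Wₕ = 0.10176814; term = 0.10176814²·(1 − 0.17059748)·13300000/217 = 526.47887.
Sum = 1551.5113.
SE = √(1551.5113) = 39.39.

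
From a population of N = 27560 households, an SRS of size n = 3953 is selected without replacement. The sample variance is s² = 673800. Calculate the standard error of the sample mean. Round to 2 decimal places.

12.08

Under SRS without replacement, Var(ȳ) = (1 − f)·s²/n with f = n/N = 3953/27560 = 0.14343251.
Var(ȳ) = (1 − 0.14343251)·673800/3953 = 0.85656749·170.45282 = 146.00434.
SE(ȳ) = √(146.00434) = 12.08.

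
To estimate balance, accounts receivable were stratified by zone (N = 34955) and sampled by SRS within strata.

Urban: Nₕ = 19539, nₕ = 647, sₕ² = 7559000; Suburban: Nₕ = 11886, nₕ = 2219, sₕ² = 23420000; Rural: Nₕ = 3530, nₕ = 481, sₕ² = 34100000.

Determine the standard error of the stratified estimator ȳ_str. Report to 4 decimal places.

71.7396

Var(ȳ_str) = Σₕ Wₕ²(1 − fₕ)sₕ²/nₕ with Wₕ = Nₕ/N, N = 34955.
Urban: Wₕ = 0.55897583; term = 0.55897583²·(1 − 0.03311326)·7559000/647 = 3529.5694.
Suburban: Wₕ = 0.34003719; term = 0.34003719²·(1 − 0.18669022)·23420000/2219 = 992.51806.
Rural: Wₕ = 0.10098698; term = 0.10098698²·(1 − 0.13626062)·34100000/481 = 624.48616.
Sum = 5146.5736.
SE = √(5146.5736) = 71.7396.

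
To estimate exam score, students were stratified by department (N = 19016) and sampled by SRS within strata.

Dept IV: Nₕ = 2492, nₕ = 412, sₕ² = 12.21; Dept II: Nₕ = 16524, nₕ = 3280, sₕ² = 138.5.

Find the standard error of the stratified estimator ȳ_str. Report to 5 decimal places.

Var(ȳ_str) = Σₕ Wₕ²(1 − fₕ)sₕ²/nₕ with Wₕ = Nₕ/N, N = 19016.
Dept IV: Wₕ = 0.13104754; term = 0.13104754²·(1 − 0.16532905)·12.21/412 = 4.2480682 × 10^-4.
Dept II: Wₕ = 0.86895246; term = 0.86895246²·(1 − 0.19849915)·138.5/3280 = 0.025554768.
Sum = 0.025979575.
SE = √(0.025979575) = 0.16118.

0.16118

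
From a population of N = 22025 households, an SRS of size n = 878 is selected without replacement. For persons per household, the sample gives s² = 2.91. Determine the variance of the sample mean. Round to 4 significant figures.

Under SRS without replacement, Var(ȳ) = (1 − f)·s²/n with f = n/N = 878/22025 = 0.03986379.
Var(ȳ) = (1 − 0.03986379)·2.91/878 = 0.96013621·0.0033143508 = 0.0031822282.

0.003182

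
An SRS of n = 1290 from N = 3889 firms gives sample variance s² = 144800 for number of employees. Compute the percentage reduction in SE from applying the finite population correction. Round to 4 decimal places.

18.2507

f = n/N = 1290/3889 = 0.33170481.
SE_no-fpc = √(s²/n) = 10.594719; SE_fpc = √((1−f)s²/n) = 8.6611108.
Ratio = √(1−f) = 0.81749324. Reduction = 100·(1 − 0.81749324) = 18.2507%.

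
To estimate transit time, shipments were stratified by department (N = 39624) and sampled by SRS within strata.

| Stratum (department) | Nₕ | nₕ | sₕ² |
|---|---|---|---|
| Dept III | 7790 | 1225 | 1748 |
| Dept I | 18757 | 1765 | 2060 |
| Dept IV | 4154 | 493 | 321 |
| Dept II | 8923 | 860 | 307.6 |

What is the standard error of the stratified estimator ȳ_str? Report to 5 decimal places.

0.55327

Var(ȳ_str) = Σₕ Wₕ²(1 − fₕ)sₕ²/nₕ with Wₕ = Nₕ/N, N = 39624.
Dept III: Wₕ = 0.19659802; term = 0.19659802²·(1 − 0.15725289)·1748/1225 = 0.046479441.
Dept I: Wₕ = 0.47337472; term = 0.47337472²·(1 − 0.09409820)·2060/1765 = 0.23692657.
Dept IV: Wₕ = 0.10483545; term = 0.10483545²·(1 − 0.11868079)·321/493 = 0.0063067803.
Dept II: Wₕ = 0.22519180; term = 0.22519180²·(1 − 0.09638014)·307.6/860 = 0.016389994.
Sum = 0.30610279.
SE = √(0.30610279) = 0.55327.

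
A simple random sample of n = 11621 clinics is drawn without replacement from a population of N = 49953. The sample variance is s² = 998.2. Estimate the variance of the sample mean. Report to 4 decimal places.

0.0659

Under SRS without replacement, Var(ȳ) = (1 − f)·s²/n with f = n/N = 11621/49953 = 0.23263868.
Var(ȳ) = (1 − 0.23263868)·998.2/11621 = 0.76736132·0.085896222 = 0.065913439.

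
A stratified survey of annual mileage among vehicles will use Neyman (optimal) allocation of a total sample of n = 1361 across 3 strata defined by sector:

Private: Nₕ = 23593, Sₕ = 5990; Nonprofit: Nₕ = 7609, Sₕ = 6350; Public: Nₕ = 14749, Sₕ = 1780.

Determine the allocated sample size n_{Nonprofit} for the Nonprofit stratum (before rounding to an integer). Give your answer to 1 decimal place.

Neyman allocation: nₕ = n·NₕSₕ / Σⱼ NⱼSⱼ.
Σ NⱼSⱼ = 23593·5990 + 7609·6350 + 14749·1780 = 2.1589244 × 10^8.
n_{Nonprofit} = 1361·7609·6350 / (2.1589244 × 10^8) = 304.6.

304.6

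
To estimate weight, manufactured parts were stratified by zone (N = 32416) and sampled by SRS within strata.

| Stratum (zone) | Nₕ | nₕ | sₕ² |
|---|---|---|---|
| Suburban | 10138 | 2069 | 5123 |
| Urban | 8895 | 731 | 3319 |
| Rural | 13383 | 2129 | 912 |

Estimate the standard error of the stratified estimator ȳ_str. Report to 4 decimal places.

0.7536

Var(ȳ_str) = Σₕ Wₕ²(1 − fₕ)sₕ²/nₕ with Wₕ = Nₕ/N, N = 32416.
Suburban: Wₕ = 0.31274679; term = 0.31274679²·(1 − 0.20408365)·5123/2069 = 0.19276005.
Urban: Wₕ = 0.27440153; term = 0.27440153²·(1 − 0.08218100)·3319/731 = 0.31377618.
Rural: Wₕ = 0.41285168; term = 0.41285168²·(1 − 0.15908242)·912/2129 = 0.061398918.
Sum = 0.56793515.
SE = √(0.56793515) = 0.7536.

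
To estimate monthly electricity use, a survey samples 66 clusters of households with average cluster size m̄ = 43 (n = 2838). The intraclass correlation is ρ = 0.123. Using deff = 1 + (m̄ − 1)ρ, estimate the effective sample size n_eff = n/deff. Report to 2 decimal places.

460.27

deff = 1 + (43 − 1)·0.123 = 1 + 5.166 = 6.166.
n_eff = 2838 / 6.166 = 460.27.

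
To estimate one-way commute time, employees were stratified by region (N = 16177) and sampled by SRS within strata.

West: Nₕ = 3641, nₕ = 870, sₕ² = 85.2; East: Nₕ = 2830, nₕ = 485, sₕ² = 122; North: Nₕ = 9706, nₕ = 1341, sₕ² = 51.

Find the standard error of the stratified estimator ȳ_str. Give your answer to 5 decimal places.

Var(ȳ_str) = Σₕ Wₕ²(1 − fₕ)sₕ²/nₕ with Wₕ = Nₕ/N, N = 16177.
West: Wₕ = 0.22507263; term = 0.22507263²·(1 − 0.23894534)·85.2/870 = 0.0037755617.
East: Wₕ = 0.17493973; term = 0.17493973²·(1 − 0.17137809)·122/485 = 0.0063789824.
North: Wₕ = 0.59998764; term = 0.59998764²·(1 − 0.13816196)·51/1341 = 0.011799175.
Sum = 0.021953719.
SE = √(0.021953719) = 0.14817.

0.14817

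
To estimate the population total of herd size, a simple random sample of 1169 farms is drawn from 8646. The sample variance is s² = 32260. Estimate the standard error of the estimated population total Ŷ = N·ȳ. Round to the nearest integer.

Var(Ŷ) = N²·Var(ȳ) = N²·(1 − n/N)·s²/n.
f = 1169/8646 = 0.13520703; Var(ȳ) = 0.86479297·32260/1169 = 23.865031.
Var(Ŷ) = 8646² · 23.865031 = 1.7839902 × 10^9.
SE(Ŷ) = √(1.7839902 × 10^9) = 42237.

42237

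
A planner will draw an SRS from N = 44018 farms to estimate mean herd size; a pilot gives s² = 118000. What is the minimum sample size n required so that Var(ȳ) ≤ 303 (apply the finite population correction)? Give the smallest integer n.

387

Without fpc, n₀ = s²/D = 118000/303 = 389.4389.
With fpc, (1 − n/N)·s²/n ≤ D requires n ≥ n₀/(1 + n₀/N) = 389.4389/(1 + 389.4389/44018) = 386.0236.
Rounding up, n = 387.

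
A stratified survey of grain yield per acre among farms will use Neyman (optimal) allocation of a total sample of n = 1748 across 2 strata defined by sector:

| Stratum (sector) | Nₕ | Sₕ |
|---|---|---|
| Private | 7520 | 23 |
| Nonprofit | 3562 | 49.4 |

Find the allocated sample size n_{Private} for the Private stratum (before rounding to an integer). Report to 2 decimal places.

Neyman allocation: nₕ = n·NₕSₕ / Σⱼ NⱼSⱼ.
Σ NⱼSⱼ = 7520·23 + 3562·49.4 = 348922.8.
n_{Private} = 1748·7520·23 / 348922.8 = 866.48.

866.48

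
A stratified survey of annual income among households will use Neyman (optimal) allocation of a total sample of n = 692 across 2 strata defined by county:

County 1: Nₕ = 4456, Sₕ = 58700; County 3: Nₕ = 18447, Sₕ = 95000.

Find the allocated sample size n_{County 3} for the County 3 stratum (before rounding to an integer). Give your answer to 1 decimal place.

602.1

Neyman allocation: nₕ = n·NₕSₕ / Σⱼ NⱼSⱼ.
Σ NⱼSⱼ = 4456·58700 + 18447·95000 = 2.0140322 × 10^9.
n_{County 3} = 692·18447·95000 / (2.0140322 × 10^9) = 602.1.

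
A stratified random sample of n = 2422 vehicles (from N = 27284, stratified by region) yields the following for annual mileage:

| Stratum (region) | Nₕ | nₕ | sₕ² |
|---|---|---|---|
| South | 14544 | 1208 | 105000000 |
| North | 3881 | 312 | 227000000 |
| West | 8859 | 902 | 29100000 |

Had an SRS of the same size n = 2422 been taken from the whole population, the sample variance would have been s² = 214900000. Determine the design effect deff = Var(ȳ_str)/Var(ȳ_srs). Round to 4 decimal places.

Var(ȳ_str) = Σ Wₕ²(1−fₕ)sₕ²/nₕ with Wₕ = Nₕ/27284:
  South: (14544/27284)²·(1−1208/14544)·105000000/1208 = 22647.264
  North: (3881/27284)²·(1−312/3881)·227000000/312 = 13537.715
  West: (8859/27284)²·(1−902/8859)·29100000/902 = 3054.9523
  → Var(ȳ_str) = 39239.931.
Var(ȳ_srs) = (1 − 2422/27284)·214900000/2422 = 80851.913.
deff = 39239.931 / 80851.913 = 0.4853.

0.4853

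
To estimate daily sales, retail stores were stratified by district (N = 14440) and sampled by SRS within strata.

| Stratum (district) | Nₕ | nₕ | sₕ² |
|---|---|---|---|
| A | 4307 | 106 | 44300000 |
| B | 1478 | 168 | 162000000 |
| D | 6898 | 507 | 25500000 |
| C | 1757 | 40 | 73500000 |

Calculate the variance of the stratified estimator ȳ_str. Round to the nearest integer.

82438

Var(ȳ_str) = Σₕ Wₕ²(1 − fₕ)sₕ²/nₕ with Wₕ = Nₕ/N, N = 14440.
A: Wₕ = 0.29826870; term = 0.29826870²·(1 − 0.02461110)·44300000/106 = 36265.279.
B: Wₕ = 0.10235457; term = 0.10235457²·(1 − 0.11366712)·162000000/168 = 8953.9997.
D: Wₕ = 0.47770083; term = 0.47770083²·(1 − 0.07349957)·25500000/507 = 10633.833.
C: Wₕ = 0.12167590; term = 0.12167590²·(1 − 0.02276608)·73500000/40 = 26584.899.
Sum = 82438.011.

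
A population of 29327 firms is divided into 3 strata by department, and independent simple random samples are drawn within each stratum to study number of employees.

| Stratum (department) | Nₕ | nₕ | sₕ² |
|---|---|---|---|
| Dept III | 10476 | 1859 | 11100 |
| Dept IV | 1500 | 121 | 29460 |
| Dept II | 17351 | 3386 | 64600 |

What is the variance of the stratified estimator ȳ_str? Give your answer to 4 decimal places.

Var(ȳ_str) = Σₕ Wₕ²(1 − fₕ)sₕ²/nₕ with Wₕ = Nₕ/N, N = 29327.
Dept III: Wₕ = 0.35721349; term = 0.35721349²·(1 − 0.17745323)·11100/1859 = 0.62670029.
Dept IV: Wₕ = 0.05114741; term = 0.05114741²·(1 − 0.08066667)·29460/121 = 0.5855549.
Dept II: Wₕ = 0.59163910; term = 0.59163910²·(1 − 0.19514725)·64600/3386 = 5.3749662.
Sum = 6.5872214.

6.5872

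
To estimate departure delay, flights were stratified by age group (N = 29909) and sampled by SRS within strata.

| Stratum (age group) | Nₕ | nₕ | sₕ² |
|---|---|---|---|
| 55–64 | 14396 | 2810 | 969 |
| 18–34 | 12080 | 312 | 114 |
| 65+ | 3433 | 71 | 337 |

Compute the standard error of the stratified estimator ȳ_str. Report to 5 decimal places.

Var(ȳ_str) = Σₕ Wₕ²(1 − fₕ)sₕ²/nₕ with Wₕ = Nₕ/N, N = 29909.
55–64: Wₕ = 0.48132669; term = 0.48132669²·(1 − 0.19519311)·969/2810 = 0.064296752.
18–34: Wₕ = 0.40389181; term = 0.40389181²·(1 − 0.02582781)·114/312 = 0.058065219.
65+: Wₕ = 0.11478150; term = 0.11478150²·(1 − 0.02068162)·337/71 = 0.061240578.
Sum = 0.18360255.
SE = √(0.18360255) = 0.42849.

0.42849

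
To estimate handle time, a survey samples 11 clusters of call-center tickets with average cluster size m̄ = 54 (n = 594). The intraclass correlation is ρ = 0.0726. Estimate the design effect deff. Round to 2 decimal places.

4.85

deff = 1 + (54 − 1)·0.0726 = 1 + 3.8478 = 4.8478.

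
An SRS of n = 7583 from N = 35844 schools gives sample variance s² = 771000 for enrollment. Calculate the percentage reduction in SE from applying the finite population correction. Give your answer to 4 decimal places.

f = n/N = 7583/35844 = 0.21155563.
SE_no-fpc = √(s²/n) = 10.083392; SE_fpc = √((1−f)s²/n) = 8.9534866.
Ratio = √(1−f) = 0.88794390. Reduction = 100·(1 − 0.88794390) = 11.2056%.

11.2056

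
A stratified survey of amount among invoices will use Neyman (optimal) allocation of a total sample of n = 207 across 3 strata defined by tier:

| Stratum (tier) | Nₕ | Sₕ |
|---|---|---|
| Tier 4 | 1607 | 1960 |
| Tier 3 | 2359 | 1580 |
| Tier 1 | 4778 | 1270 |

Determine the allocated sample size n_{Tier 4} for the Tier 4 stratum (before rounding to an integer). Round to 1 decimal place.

Neyman allocation: nₕ = n·NₕSₕ / Σⱼ NⱼSⱼ.
Σ NⱼSⱼ = 1607·1960 + 2359·1580 + 4778·1270 = 1.2945 × 10^7.
n_{Tier 4} = 207·1607·1960 / (1.2945 × 10^7) = 50.4.

50.4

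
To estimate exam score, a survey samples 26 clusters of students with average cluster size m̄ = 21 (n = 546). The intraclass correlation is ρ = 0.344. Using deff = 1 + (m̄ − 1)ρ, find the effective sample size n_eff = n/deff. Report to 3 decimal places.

deff = 1 + (21 − 1)·0.344 = 1 + 6.88 = 7.88.
n_eff = 546 / 7.88 = 69.289.

69.289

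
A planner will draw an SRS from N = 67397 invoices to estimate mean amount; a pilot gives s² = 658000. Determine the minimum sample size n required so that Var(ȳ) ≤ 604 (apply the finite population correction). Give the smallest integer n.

1073

Without fpc, n₀ = s²/D = 658000/604 = 1089.4040.
With fpc, (1 − n/N)·s²/n ≤ D requires n ≥ n₀/(1 + n₀/N) = 1089.4040/(1 + 1089.4040/67397) = 1072.0750.
Rounding up, n = 1073.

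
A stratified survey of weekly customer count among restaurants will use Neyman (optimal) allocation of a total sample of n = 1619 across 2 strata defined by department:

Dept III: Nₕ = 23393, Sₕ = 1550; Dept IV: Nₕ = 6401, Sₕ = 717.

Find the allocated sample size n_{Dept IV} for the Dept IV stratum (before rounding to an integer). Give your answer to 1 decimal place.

Neyman allocation: nₕ = n·NₕSₕ / Σⱼ NⱼSⱼ.
Σ NⱼSⱼ = 23393·1550 + 6401·717 = 4.0848667 × 10^7.
n_{Dept IV} = 1619·6401·717 / (4.0848667 × 10^7) = 181.9.

181.9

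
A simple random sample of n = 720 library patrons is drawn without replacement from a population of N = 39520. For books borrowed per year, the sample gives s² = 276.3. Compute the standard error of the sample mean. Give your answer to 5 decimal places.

Under SRS without replacement, Var(ȳ) = (1 − f)·s²/n with f = n/N = 720/39520 = 0.01821862.
Var(ȳ) = (1 − 0.01821862)·276.3/720 = 0.98178138·0.38375 = 0.3767586.
SE(ȳ) = √(0.3767586) = 0.61381.

0.61381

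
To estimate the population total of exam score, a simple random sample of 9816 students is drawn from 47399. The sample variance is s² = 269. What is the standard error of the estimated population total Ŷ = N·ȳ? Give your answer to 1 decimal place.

Var(Ŷ) = N²·Var(ȳ) = N²·(1 − n/N)·s²/n.
f = 9816/47399 = 0.20709298; Var(ȳ) = 0.79290702·269/9816 = 0.021729013.
Var(Ŷ) = 47399² · 0.021729013 = 4.8817817 × 10^7.
SE(Ŷ) = √(4.8817817 × 10^7) = 6987.0.

6987.0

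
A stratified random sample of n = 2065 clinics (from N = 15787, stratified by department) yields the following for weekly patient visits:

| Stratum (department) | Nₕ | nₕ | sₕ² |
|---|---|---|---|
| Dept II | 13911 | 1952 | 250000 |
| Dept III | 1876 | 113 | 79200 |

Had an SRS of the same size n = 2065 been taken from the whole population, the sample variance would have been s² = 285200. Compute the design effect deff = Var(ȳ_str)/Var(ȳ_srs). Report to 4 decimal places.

0.7896

Var(ȳ_str) = Σ Wₕ²(1−fₕ)sₕ²/nₕ with Wₕ = Nₕ/15787:
  Dept II: (13911/15787)²·(1−1952/13911)·250000/1952 = 85.489779
  Dept III: (1876/15787)²·(1−113/1876)·79200/113 = 9.3010647
  → Var(ȳ_str) = 94.790844.
Var(ȳ_srs) = (1 − 2065/15787)·285200/2065 = 120.04588.
deff = 94.790844 / 120.04588 = 0.7896.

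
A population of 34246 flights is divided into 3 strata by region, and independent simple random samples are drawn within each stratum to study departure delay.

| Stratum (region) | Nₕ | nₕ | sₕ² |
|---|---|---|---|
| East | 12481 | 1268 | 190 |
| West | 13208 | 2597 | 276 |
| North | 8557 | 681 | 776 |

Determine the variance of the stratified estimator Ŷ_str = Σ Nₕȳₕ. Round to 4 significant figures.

Var(Ŷ_str) = Σₕ Nₕ²(1 − fₕ)sₕ²/nₕ.
East: 12481²·(1 − 1268/12481)·190/1268 = 2.0970344 × 10^7.
West: 13208²·(1 − 2597/13208)·276/2597 = 1.4894657 × 10^7.
North: 8557²·(1 − 681/8557)·776/681 = 7.6796574 × 10^7.
Sum = 1.1266158 × 10^8.

1.127 × 10^8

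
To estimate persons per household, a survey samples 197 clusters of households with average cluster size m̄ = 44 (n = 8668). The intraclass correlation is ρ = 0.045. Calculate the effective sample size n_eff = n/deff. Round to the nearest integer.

deff = 1 + (44 − 1)·0.045 = 1 + 1.935 = 2.935.
n_eff = 8668 / 2.935 = 2953.

2953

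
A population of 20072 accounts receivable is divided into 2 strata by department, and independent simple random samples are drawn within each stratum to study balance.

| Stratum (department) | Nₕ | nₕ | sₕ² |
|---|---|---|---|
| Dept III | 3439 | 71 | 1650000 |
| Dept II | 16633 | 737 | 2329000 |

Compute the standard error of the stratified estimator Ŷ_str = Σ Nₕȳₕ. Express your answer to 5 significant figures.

1.0510 × 10^6

Var(Ŷ_str) = Σₕ Nₕ²(1 − fₕ)sₕ²/nₕ.
Dept III: 3439²·(1 − 71/3439)·1650000/71 = 2.6917198 × 10^11.
Dept II: 16633²·(1 − 737/16633)·2329000/737 = 8.3552691 × 10^11.
Sum = 1.1046989 × 10^12.
SE = √(1.1046989 × 10^12) = 1.0510 × 10^6.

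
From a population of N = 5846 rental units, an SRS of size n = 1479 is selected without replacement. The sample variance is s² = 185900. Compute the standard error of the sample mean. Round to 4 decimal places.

9.6899

Under SRS without replacement, Var(ȳ) = (1 − f)·s²/n with f = n/N = 1479/5846 = 0.25299350.
Var(ȳ) = (1 − 0.25299350)·185900/1479 = 0.74700650·125.69304 = 93.893515.
SE(ȳ) = √(93.893515) = 9.6899.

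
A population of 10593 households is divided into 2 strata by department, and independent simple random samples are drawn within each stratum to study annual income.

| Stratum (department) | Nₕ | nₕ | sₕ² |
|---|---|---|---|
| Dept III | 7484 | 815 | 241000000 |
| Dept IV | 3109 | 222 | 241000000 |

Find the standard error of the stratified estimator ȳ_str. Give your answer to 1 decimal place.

467.3

Var(ȳ_str) = Σₕ Wₕ²(1 − fₕ)sₕ²/nₕ with Wₕ = Nₕ/N, N = 10593.
Dept III: Wₕ = 0.70650430; term = 0.70650430²·(1 − 0.10889898)·241000000/815 = 131527.32.
Dept IV: Wₕ = 0.29349570; term = 0.29349570²·(1 − 0.07140560)·241000000/222 = 86834.764.
Sum = 218362.08.
SE = √(218362.08) = 467.3.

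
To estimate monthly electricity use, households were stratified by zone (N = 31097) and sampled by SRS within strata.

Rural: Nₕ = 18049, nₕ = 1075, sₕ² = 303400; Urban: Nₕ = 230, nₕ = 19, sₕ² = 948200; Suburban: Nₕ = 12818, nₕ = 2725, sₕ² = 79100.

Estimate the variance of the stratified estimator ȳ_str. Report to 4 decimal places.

95.8023

Var(ȳ_str) = Σₕ Wₕ²(1 − fₕ)sₕ²/nₕ with Wₕ = Nₕ/N, N = 31097.
Rural: Wₕ = 0.58040969; term = 0.58040969²·(1 − 0.05956009)·303400/1075 = 89.4144.
Urban: Wₕ = 0.00739621; term = 0.00739621²·(1 − 0.08260870)·948200/19 = 2.504492.
Suburban: Wₕ = 0.41219410; term = 0.41219410²·(1 − 0.21259167)·79100/2725 = 3.8834126.
Sum = 95.802305.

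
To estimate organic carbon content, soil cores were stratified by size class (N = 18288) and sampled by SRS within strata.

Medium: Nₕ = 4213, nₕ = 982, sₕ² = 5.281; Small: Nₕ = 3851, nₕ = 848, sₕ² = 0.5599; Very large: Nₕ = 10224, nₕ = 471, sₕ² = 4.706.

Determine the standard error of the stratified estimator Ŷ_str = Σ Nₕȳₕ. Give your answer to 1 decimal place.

Var(Ŷ_str) = Σₕ Nₕ²(1 − fₕ)sₕ²/nₕ.
Medium: 4213²·(1 − 982/4213)·5.281/982 = 73203.711.
Small: 3851²·(1 − 848/3851)·0.5599/848 = 7635.6052.
Very large: 10224²·(1 − 471/10224)·4.706/471 = 996299.89.
Sum = 1.0771392 × 10^6.
SE = √(1.0771392 × 10^6) = 1037.9.

1037.9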